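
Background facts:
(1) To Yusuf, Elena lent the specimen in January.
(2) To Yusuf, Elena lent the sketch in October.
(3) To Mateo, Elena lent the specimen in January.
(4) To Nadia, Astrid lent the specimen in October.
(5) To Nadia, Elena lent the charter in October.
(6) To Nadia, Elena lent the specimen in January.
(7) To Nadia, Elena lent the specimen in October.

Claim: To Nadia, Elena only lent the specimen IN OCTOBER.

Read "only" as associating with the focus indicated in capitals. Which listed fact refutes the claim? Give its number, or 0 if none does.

6

The capitals mark "in October" as focus. So "only" rules out other settings, with the rest (Elena as agent and the specimen as thing and Nadia as recipient) as background.
Fact (6) matches on Elena as agent and the specimen as thing and Nadia as recipient, but has setting = in January instead. That refutes the claim.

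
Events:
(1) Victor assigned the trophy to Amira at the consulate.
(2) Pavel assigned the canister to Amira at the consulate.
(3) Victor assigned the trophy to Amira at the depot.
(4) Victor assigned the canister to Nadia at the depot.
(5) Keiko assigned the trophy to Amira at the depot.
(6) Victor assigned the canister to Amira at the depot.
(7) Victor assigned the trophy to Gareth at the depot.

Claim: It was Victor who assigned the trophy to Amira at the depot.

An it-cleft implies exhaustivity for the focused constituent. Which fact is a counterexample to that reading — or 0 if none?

Focus of the cleft: "Victor" (the agent). Presupposed background: the trophy as thing and Amira as recipient and at the depot as setting.
The exhaustive reading says no other agent fits that background.
But fact (5) also has the trophy as thing and Amira as recipient and at the depot as setting, with agent = Keiko — so the exhaustive reading fails.

5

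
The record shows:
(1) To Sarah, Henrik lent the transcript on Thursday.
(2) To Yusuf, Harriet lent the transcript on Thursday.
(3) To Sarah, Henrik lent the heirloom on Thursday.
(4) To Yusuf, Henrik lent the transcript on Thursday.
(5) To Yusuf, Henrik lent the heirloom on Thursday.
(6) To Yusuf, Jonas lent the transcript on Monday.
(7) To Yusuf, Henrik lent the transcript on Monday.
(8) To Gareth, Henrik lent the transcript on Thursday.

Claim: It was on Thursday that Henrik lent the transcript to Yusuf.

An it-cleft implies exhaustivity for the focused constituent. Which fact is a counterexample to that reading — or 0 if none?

The cleft puts "on Thursday" in focus and presupposes the open proposition with agent = Henrik, thing = the transcript, recipient = Yusuf.
Exhaustivity: on Thursday is the only setting satisfying that background.
Fact (7) shares the background but with setting = on Monday; exhaustivity is violated.

7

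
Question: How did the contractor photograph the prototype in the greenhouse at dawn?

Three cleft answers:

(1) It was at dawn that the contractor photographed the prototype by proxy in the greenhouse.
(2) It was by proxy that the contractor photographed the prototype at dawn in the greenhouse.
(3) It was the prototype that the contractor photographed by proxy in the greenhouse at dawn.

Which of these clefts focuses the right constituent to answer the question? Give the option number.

2

The question word "how" targets the manner.
Option (1) clefts "at dawn" — the time, not what was asked.
Option (2) clefts "by proxy" — that matches what the question asks about.
Option (3) clefts "the prototype" — the direct object, not what was asked.
So the congruent reply is (2).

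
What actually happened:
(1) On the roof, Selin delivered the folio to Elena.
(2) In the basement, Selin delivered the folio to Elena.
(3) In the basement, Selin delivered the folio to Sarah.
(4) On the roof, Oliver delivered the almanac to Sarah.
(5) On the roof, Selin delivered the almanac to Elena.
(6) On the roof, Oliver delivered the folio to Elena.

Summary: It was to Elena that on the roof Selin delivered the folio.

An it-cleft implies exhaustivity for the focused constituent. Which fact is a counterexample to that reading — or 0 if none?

0

The cleft puts "Elena" in focus and presupposes the open proposition with Selin as agent and the folio as thing and on the roof as setting.
The exhaustive reading says no other recipient fits that background.
No listed fact matches the background with a different recipient. Exhaustivity holds.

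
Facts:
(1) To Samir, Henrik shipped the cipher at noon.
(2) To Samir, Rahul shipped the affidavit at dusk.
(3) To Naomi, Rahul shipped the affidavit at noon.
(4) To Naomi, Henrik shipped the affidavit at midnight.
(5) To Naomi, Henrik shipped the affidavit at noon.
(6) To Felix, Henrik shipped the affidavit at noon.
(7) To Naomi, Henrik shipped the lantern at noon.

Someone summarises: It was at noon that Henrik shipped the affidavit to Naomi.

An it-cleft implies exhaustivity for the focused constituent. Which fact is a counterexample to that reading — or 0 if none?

4

Focus of the cleft: "at noon" (the setting). Presupposed background: Henrik as agent and the affidavit as thing and Naomi as recipient.
The exhaustive reading says no other setting fits that background.
But fact (4) also has Henrik as agent and the affidavit as thing and Naomi as recipient, with setting = at midnight — so the exhaustive reading fails.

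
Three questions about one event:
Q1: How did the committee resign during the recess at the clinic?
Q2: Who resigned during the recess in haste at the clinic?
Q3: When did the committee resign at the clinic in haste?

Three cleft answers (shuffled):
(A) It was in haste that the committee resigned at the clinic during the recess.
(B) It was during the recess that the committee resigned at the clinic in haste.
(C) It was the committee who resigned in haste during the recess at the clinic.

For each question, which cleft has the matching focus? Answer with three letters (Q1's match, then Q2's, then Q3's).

ACB

Q1 asks about the manner; cleft (A) focuses "in haste", which is the manner — so Q1 → A.
Q2 asks about the subject (agent); cleft (C) focuses "the committee", which is the subject (agent) — so Q2 → C.
Q3 asks about the time; cleft (B) focuses "during the recess", which is the time — so Q3 → B.
Mapping: Q1→A, Q2→C, Q3→B.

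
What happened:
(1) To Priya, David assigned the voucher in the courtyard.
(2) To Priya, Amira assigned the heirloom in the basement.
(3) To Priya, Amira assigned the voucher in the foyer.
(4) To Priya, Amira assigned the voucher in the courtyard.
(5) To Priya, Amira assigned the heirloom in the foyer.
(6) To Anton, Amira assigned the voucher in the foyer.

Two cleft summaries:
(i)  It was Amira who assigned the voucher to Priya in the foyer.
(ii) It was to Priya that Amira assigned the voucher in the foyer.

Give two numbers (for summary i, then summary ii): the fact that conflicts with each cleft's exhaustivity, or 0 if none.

Summary (i) focuses "Amira" (the agent); background same thing, recipient, setting (the voucher / Priya / in the foyer). No fact matches that background with a different agent, so 0.
Summary (ii) focuses "Priya" (the recipient); background same agent, thing, setting (Amira / the voucher / in the foyer). Fact (6) matches that background with recipient = Anton — refutes (ii).

0, 6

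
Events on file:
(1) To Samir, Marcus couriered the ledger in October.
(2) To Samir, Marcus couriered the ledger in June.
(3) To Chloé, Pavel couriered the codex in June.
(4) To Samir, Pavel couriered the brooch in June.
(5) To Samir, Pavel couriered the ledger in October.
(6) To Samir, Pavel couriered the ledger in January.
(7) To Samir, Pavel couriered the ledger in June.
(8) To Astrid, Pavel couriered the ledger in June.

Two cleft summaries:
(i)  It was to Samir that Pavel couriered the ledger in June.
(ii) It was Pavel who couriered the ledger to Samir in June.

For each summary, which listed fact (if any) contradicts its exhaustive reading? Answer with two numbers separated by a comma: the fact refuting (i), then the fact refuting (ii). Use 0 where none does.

(i): focus "Samir". Looking for agent = Pavel, thing = the ledger, setting = in June with some other recipient — fact (8) has Astrid there. Refuted.
(ii): focus "Pavel". Looking for thing = the ledger, recipient = Samir, setting = in June with some other agent — fact (2) has Marcus there. Refuted.

8, 2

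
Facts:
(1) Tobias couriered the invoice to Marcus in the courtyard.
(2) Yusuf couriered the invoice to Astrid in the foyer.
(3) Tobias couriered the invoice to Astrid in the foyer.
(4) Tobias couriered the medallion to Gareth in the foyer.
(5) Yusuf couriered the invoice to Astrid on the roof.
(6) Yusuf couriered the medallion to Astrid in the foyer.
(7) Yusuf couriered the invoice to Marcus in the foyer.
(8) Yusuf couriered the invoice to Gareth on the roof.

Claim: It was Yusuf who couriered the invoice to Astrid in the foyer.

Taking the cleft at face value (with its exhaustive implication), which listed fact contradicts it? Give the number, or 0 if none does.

Focus of the cleft: "Yusuf" (the agent). Presupposed background: the invoice as thing and Astrid as recipient and in the foyer as setting.
Exhaustivity: Yusuf is the only agent satisfying that background.
But fact (3) also has the invoice as thing and Astrid as recipient and in the foyer as setting, with agent = Tobias — so the exhaustive reading fails.

3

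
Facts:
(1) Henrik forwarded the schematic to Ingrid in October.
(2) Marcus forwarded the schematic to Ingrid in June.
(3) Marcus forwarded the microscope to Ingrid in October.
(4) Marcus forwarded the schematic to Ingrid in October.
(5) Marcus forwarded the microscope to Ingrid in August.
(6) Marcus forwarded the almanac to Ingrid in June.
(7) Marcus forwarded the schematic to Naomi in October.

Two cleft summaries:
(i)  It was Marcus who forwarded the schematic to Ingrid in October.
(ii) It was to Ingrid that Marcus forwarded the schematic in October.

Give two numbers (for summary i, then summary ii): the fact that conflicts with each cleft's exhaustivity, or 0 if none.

(i): focus "Marcus". Looking for thing = the schematic, recipient = Ingrid, setting = in October with some other agent — fact (1) has Henrik there. Refuted.
(ii): focus "Ingrid". Looking for agent = Marcus, thing = the schematic, setting = in October with some other recipient — fact (7) has Naomi there. Refuted.

1, 7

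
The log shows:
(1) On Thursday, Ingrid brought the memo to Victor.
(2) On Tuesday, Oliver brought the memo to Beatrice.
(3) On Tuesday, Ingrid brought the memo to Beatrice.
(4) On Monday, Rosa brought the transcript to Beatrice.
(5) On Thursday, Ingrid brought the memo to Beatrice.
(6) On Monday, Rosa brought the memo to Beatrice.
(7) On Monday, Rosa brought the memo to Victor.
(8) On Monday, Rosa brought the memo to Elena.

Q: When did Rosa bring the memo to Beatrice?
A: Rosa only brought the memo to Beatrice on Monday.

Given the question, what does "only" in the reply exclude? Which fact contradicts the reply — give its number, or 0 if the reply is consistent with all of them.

The question "When did ...?" targets the setting, so in the reply the focus falls on "on Monday".
"Only" then excludes alternative settings while the background — same agent, thing, recipient (Rosa / the memo / Beatrice) — is held fixed.
No listed fact shares that background with another setting. Nothing contradicts the reply.
(Fact (7) would refute a reading with focus on the recipient — but that is not what the question asks.)

0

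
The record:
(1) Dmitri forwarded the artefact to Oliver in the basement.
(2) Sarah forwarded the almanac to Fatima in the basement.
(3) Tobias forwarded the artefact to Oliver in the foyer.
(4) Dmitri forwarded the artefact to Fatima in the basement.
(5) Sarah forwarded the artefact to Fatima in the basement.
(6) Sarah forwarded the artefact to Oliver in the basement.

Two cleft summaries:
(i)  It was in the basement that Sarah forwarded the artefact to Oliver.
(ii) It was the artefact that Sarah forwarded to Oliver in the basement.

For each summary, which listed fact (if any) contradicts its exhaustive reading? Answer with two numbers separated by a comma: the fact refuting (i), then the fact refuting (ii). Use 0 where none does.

0, 0

Summary (i) focuses "in the basement" (the setting); background Sarah as agent and the artefact as thing and Oliver as recipient. No fact matches that background with a different setting, so 0.
Summary (ii) focuses "the artefact" (the thing); background Sarah as agent and Oliver as recipient and in the basement as setting. No fact matches that background with a different thing, so 0.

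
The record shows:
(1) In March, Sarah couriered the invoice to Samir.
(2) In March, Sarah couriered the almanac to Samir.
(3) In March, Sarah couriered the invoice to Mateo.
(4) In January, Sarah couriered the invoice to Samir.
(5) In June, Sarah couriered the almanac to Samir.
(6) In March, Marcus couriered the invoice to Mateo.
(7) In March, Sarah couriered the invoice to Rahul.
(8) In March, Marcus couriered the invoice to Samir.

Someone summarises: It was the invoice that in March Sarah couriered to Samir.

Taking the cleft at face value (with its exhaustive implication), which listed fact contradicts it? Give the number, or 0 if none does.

2

The cleft puts "the invoice" in focus and presupposes the open proposition with agent = Sarah, recipient = Samir, setting = in March.
The exhaustive reading says no other thing fits that background.
Fact (2) shares the background but with thing = the almanac; exhaustivity is violated.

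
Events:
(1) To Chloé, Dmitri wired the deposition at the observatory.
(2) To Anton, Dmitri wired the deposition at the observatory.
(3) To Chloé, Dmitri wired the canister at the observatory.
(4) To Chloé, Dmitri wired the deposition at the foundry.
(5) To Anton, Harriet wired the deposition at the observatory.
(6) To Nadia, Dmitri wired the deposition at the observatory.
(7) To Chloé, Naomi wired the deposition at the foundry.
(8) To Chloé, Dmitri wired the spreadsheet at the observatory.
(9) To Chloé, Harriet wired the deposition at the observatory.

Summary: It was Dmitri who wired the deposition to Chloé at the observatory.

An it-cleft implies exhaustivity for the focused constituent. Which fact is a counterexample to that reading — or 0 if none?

9

Focus of the cleft: "Dmitri" (the agent). Presupposed background: same thing, recipient, setting (the deposition / Chloé / at the observatory).
Exhaustivity: Dmitri is the only agent satisfying that background.
Fact (9) shares the background but with agent = Harriet; exhaustivity is violated.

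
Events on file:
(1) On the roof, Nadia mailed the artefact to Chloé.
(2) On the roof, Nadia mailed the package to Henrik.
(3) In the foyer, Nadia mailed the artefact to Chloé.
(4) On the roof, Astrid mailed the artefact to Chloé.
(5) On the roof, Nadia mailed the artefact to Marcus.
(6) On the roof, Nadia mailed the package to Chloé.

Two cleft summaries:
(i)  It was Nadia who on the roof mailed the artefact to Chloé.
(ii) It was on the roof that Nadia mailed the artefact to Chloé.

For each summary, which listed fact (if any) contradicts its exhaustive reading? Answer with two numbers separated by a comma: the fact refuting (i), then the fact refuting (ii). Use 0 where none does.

(i): focus "Nadia". Looking for thing = the artefact, recipient = Chloé, setting = on the roof with some other agent — fact (4) has Astrid there. Refuted.
(ii): focus "on the roof". Looking for agent = Nadia, thing = the artefact, recipient = Chloé with some other setting — fact (3) has in the foyer there. Refuted.

4, 3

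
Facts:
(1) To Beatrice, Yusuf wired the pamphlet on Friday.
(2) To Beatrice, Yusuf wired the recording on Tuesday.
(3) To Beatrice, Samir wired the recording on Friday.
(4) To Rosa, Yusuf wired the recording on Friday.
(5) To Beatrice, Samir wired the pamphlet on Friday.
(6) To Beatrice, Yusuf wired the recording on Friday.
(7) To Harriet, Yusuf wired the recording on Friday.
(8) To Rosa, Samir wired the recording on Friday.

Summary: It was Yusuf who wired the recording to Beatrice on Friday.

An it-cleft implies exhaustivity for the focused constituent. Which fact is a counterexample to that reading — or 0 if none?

3

The cleft puts "Yusuf" in focus and presupposes the open proposition with thing = the recording, recipient = Beatrice, setting = on Friday.
The exhaustive reading says no other agent fits that background.
Fact (3) shares the background but with agent = Samir; exhaustivity is violated.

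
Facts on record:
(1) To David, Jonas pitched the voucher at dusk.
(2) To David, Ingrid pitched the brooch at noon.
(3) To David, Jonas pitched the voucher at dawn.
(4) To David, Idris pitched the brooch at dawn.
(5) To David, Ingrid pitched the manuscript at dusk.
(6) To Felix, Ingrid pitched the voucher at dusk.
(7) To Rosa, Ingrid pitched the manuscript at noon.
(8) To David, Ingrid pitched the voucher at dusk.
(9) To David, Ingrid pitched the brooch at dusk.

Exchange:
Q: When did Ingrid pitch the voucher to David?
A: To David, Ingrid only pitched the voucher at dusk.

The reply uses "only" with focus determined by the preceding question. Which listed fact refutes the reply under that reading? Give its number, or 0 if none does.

Answering "When did ...?" puts focus on the setting — here, "at dusk".
So "only" ranges over settings; the rest (Ingrid as agent and the voucher as thing and David as recipient) is presupposed.
No fact keeps Ingrid as agent and the voucher as thing and David as recipient while changing the setting; every other fact differs on something backgrounded. The reply stands.
(Fact (5) would refute a reading with focus on the thing — but that is not what the question asks.)

0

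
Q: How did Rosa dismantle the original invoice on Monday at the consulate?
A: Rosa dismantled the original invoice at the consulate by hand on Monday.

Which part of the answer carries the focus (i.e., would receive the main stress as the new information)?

by hand

The wh-word "how" asks about the manner.
In the answer, "Rosa", "the original invoice", "on Monday" and "at the consulate" are given — repeated from the question.
The constituent filling the manner gap is "by hand"; that is the focus and would carry nuclear stress.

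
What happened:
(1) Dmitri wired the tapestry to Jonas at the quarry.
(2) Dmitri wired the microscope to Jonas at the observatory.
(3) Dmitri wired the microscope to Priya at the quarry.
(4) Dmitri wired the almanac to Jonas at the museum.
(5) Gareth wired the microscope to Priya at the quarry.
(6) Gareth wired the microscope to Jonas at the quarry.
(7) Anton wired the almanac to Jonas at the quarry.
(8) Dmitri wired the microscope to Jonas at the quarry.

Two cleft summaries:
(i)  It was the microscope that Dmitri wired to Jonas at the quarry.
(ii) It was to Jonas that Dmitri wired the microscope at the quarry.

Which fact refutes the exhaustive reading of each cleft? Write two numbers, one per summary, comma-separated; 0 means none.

1, 3

(i): focus "the microscope". Looking for agent = Dmitri, recipient = Jonas, setting = at the quarry with some other thing — fact (1) has the tapestry there. Refuted.
(ii): focus "Jonas". Looking for agent = Dmitri, thing = the microscope, setting = at the quarry with some other recipient — fact (3) has Priya there. Refuted.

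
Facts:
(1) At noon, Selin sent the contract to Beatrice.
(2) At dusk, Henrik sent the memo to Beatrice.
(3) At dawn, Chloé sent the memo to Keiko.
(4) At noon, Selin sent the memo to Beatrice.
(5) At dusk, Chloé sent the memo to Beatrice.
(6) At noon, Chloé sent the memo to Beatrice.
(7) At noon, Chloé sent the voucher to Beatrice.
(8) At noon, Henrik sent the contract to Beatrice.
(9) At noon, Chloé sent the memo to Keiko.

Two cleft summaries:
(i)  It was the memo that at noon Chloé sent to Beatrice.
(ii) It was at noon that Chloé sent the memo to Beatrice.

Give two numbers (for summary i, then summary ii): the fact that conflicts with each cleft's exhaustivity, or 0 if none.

7, 5

Summary (i) focuses "the memo" (the thing); background agent = Chloé, recipient = Beatrice, setting = at noon. Fact (7) matches that background with thing = the voucher — refutes (i).
Summary (ii) focuses "at noon" (the setting); background agent = Chloé, thing = the memo, recipient = Beatrice. Fact (5) matches that background with setting = at dusk — refutes (ii).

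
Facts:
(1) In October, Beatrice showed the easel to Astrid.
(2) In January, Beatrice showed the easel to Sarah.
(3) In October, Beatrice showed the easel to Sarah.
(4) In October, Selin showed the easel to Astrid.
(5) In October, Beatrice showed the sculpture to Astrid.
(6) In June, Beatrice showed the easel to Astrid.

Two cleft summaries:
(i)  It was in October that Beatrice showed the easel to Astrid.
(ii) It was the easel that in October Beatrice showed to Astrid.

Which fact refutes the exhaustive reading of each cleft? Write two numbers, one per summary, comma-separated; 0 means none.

Summary (i) focuses "in October" (the setting); background same agent, thing, recipient (Beatrice / the easel / Astrid). Fact (6) matches that background with setting = in June — refutes (i).
Summary (ii) focuses "the easel" (the thing); background same agent, recipient, setting (Beatrice / Astrid / in October). Fact (5) matches that background with thing = the sculpture — refutes (ii).

6, 5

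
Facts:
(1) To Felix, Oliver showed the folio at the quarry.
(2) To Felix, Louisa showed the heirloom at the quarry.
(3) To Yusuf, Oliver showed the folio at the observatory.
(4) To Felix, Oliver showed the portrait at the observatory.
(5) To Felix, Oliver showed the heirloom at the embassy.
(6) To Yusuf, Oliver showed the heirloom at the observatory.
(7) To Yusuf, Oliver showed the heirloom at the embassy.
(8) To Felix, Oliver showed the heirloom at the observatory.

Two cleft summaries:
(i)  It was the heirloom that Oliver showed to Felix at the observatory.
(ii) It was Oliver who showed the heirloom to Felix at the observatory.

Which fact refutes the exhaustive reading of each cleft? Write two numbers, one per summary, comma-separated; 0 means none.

(i): focus "the heirloom". Looking for same agent, recipient, setting (Oliver / Felix / at the observatory) with some other thing — fact (4) has the portrait there. Refuted.
(ii): focus "Oliver". No fact shares same thing, recipient, setting (the heirloom / Felix / at the observatory) with a different agent. 0.

4, 0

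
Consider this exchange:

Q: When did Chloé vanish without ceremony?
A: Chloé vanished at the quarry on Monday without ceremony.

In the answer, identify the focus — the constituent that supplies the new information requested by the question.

on Monday

The wh-word "when" asks about the time.
In the answer, "Chloé" and "without ceremony" are given — repeated from the question.
"at the quarry" is also new, but it specifies the location, which is not what the question asks about — so it is not the focus.
The constituent filling the time gap is "on Monday"; that is the focus.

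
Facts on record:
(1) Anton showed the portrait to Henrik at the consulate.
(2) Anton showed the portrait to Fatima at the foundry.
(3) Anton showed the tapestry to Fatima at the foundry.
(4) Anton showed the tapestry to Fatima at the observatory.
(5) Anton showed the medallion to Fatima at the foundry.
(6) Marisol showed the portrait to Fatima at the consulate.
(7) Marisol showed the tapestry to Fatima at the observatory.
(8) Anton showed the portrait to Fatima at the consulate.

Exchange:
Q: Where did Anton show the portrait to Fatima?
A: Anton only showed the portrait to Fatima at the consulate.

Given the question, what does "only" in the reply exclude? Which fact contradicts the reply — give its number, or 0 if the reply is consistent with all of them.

2

The question "Where did ...?" targets the setting, so in the reply the focus falls on "at the consulate".
"Only" then excludes alternative settings while the background — same agent, thing, recipient (Anton / the portrait / Fatima) — is held fixed.
Fact (2) keeps same agent, thing, recipient (Anton / the portrait / Fatima) but has setting = at the foundry; that refutes the reply.
(Fact (1) would refute a reading with focus on the recipient — but that is not what the question asks.)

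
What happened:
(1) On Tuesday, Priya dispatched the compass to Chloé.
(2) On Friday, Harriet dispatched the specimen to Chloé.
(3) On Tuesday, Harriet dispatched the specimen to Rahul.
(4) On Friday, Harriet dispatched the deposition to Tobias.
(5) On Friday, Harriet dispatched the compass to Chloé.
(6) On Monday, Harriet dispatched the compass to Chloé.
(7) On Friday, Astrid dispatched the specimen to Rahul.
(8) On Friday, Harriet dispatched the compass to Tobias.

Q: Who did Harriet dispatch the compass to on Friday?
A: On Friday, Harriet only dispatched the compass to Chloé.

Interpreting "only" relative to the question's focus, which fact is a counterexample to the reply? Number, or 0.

8

The question "Who did ... to ...?" targets the recipient, so in the reply the focus falls on "Chloé".
"Only" then excludes alternative recipients while the background — same agent, thing, setting (Harriet / the compass / on Friday) — is held fixed.
Fact (8) shares the background with a different recipient (Tobias) — counterexample.
(Fact (2) would refute a reading with focus on the thing — but that is not what the question asks.)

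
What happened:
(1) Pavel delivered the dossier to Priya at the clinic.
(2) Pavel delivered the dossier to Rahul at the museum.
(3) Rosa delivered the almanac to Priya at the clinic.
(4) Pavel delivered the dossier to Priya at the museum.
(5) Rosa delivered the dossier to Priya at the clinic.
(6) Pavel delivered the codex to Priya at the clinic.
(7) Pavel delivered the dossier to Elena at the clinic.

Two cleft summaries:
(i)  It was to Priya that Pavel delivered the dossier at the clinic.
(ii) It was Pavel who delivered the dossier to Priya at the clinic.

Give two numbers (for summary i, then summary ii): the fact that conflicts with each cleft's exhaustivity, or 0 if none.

(i): focus "Priya". Looking for same agent, thing, setting (Pavel / the dossier / at the clinic) with some other recipient — fact (7) has Elena there. Refuted.
(ii): focus "Pavel". Looking for same thing, recipient, setting (the dossier / Priya / at the clinic) with some other agent — fact (5) has Rosa there. Refuted.

7, 5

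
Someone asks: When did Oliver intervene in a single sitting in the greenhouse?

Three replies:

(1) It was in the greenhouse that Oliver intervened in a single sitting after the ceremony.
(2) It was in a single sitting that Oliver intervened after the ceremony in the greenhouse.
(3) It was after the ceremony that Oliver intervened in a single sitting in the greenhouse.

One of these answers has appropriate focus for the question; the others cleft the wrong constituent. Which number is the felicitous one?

3

The question word "when" targets the time.
Option (1) clefts "in the greenhouse" — the location, not what was asked.
Option (2) clefts "in a single sitting" — the manner, not what was asked.
Option (3) clefts "after the ceremony" — that matches what the question asks about.
So the congruent reply is (3).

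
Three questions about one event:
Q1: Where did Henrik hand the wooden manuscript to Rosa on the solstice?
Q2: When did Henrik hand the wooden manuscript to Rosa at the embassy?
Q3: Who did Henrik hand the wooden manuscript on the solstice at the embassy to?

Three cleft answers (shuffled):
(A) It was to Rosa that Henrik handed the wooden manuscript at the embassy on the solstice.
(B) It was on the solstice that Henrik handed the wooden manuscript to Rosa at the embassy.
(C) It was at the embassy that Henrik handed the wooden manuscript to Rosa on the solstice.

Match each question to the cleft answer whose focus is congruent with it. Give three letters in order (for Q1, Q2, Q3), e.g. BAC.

CBA

Q1 asks about the location; cleft (C) focuses "at the embassy", which is the location — so Q1 → C.
Q2 asks about the time; cleft (B) focuses "on the solstice", which is the time — so Q2 → B.
Q3 asks about the recipient; cleft (A) focuses "to Rosa", which is the recipient — so Q3 → A.
Mapping: Q1→C, Q2→B, Q3→A.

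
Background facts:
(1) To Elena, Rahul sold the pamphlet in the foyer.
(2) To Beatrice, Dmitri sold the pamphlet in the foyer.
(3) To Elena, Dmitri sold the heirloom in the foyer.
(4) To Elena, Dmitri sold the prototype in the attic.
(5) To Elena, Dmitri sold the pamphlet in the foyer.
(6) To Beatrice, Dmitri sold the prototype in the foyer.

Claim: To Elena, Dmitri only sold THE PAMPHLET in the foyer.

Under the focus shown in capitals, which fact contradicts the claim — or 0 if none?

3

Focus (in capitals) is "the pamphlet" — the thing. "Only" excludes alternative things while holding fixed Dmitri as agent and Elena as recipient and in the foyer as setting.
Fact (3) matches on Dmitri as agent and Elena as recipient and in the foyer as setting, but has thing = the heirloom instead. That refutes the claim.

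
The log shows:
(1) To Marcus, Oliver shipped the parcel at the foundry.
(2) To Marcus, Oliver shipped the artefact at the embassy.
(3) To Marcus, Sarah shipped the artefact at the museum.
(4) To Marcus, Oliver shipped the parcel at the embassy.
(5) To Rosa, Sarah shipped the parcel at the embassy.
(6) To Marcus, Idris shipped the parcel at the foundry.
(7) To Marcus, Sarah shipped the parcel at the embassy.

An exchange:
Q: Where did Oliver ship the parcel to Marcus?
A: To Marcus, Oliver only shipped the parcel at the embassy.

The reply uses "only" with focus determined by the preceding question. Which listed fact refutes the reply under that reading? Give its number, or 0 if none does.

The question "Where did ...?" targets the setting, so in the reply the focus falls on "at the embassy".
"Only" then excludes alternative settings while the background — Oliver as agent and the parcel as thing and Marcus as recipient — is held fixed.
Fact (1) keeps Oliver as agent and the parcel as thing and Marcus as recipient but has setting = at the foundry; that refutes the reply.
(Fact (2) would refute a reading with focus on the thing — but that is not what the question asks.)

1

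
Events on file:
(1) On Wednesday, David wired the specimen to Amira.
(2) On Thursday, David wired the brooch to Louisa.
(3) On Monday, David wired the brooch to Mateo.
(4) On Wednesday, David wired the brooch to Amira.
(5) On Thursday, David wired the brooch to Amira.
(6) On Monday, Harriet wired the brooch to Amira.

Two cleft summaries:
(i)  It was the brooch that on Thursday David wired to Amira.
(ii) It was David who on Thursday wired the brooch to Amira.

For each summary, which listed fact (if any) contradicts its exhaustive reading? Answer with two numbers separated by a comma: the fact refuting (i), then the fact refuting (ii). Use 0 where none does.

0, 0

Summary (i) focuses "the brooch" (the thing); background same agent, recipient, setting (David / Amira / on Thursday). No fact matches that background with a different thing, so 0.
Summary (ii) focuses "David" (the agent); background same thing, recipient, setting (the brooch / Amira / on Thursday). No fact matches that background with a different agent, so 0.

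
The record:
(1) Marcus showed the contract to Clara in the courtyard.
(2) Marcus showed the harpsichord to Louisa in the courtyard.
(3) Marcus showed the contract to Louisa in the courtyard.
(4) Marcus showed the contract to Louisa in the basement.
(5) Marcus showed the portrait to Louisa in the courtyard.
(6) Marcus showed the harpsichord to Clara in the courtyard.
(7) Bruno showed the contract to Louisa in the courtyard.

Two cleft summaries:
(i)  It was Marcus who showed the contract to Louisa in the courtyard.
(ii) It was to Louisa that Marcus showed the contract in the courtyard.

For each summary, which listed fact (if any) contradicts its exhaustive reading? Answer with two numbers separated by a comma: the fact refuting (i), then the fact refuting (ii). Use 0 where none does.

Summary (i) focuses "Marcus" (the agent); background thing = the contract, recipient = Louisa, setting = in the courtyard. Fact (7) matches that background with agent = Bruno — refutes (i).
Summary (ii) focuses "Louisa" (the recipient); background agent = Marcus, thing = the contract, setting = in the courtyard. Fact (1) matches that background with recipient = Clara — refutes (ii).

7, 1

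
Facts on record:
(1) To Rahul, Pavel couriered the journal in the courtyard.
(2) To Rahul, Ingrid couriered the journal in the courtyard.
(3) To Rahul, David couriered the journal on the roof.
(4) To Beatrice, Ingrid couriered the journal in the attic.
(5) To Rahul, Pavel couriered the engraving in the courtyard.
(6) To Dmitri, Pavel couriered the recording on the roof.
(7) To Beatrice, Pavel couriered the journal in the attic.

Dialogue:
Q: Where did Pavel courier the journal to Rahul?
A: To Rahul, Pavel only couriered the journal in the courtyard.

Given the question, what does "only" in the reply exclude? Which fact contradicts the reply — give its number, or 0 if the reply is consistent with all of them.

The question "Where did ...?" targets the setting, so in the reply the focus falls on "in the courtyard".
So "only" ranges over settings; the rest (same agent, thing, recipient (Pavel / the journal / Rahul)) is presupposed.
No listed fact shares that background with another setting. Nothing contradicts the reply.
(Fact (5) would refute a reading with focus on the thing — but that is not what the question asks.)

0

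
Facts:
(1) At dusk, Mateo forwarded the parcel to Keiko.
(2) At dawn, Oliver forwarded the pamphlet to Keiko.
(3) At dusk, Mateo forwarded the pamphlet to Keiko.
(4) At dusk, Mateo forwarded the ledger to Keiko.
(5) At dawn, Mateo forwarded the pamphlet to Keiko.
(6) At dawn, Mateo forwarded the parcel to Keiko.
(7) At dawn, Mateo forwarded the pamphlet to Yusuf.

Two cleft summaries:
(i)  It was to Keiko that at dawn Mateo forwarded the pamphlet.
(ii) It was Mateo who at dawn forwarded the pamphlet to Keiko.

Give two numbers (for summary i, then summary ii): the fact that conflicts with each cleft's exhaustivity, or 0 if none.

7, 2

(i): focus "Keiko". Looking for same agent, thing, setting (Mateo / the pamphlet / at dawn) with some other recipient — fact (7) has Yusuf there. Refuted.
(ii): focus "Mateo". Looking for same thing, recipient, setting (the pamphlet / Keiko / at dawn) with some other agent — fact (2) has Oliver there. Refuted.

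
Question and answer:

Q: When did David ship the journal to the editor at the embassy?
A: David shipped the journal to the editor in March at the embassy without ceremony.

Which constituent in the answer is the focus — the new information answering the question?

in March

The wh-word "when" asks about the time.
In the answer, "David", "the journal", "to the editor" and "at the embassy" are given — repeated from the question.
"without ceremony" is also new, but it specifies the manner, which is not what the question asks about — so it is not the focus.
The constituent filling the time gap is "in March"; that is the focus.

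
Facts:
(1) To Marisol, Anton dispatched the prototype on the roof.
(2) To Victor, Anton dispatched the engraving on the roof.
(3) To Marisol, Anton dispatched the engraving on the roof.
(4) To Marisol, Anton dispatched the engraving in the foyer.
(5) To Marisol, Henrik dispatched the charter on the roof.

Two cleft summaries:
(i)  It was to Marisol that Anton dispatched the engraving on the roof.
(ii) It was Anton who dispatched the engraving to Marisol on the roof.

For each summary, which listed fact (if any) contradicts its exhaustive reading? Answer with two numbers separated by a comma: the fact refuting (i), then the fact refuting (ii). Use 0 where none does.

(i): focus "Marisol". Looking for Anton as agent and the engraving as thing and on the roof as setting with some other recipient — fact (2) has Victor there. Refuted.
(ii): focus "Anton". No fact shares the engraving as thing and Marisol as recipient and on the roof as setting with a different agent. 0.

2, 0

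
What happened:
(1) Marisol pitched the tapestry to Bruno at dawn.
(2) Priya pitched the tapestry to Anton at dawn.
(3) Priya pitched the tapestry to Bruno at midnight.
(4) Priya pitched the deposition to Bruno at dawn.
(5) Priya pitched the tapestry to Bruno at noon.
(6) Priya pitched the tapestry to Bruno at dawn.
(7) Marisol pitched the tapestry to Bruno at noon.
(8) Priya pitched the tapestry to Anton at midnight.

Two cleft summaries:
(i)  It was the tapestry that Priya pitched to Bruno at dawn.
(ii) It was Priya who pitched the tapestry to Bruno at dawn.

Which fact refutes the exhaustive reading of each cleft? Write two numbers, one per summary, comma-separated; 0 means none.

4, 1

(i): focus "the tapestry". Looking for agent = Priya, recipient = Bruno, setting = at dawn with some other thing — fact (4) has the deposition there. Refuted.
(ii): focus "Priya". Looking for thing = the tapestry, recipient = Bruno, setting = at dawn with some other agent — fact (1) has Marisol there. Refuted.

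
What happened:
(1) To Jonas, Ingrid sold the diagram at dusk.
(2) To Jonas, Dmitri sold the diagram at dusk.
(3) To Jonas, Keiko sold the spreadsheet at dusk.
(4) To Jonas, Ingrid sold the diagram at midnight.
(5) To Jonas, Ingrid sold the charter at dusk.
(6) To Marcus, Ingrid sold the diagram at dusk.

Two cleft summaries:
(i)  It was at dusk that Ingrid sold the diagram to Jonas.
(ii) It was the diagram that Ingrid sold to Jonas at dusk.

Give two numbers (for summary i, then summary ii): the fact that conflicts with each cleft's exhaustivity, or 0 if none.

4, 5

Summary (i) focuses "at dusk" (the setting); background agent = Ingrid, thing = the diagram, recipient = Jonas. Fact (4) matches that background with setting = at midnight — refutes (i).
Summary (ii) focuses "the diagram" (the thing); background agent = Ingrid, recipient = Jonas, setting = at dusk. Fact (5) matches that background with thing = the charter — refutes (ii).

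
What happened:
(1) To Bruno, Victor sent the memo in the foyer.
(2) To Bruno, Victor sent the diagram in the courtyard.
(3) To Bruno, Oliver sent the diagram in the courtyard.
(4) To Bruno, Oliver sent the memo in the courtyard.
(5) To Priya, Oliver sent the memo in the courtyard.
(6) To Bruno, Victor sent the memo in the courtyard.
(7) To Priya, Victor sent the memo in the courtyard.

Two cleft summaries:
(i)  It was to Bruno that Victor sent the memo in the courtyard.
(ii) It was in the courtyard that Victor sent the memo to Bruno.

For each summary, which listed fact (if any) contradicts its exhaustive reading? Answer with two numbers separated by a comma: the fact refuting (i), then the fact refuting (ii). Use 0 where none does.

(i): focus "Bruno". Looking for Victor as agent and the memo as thing and in the courtyard as setting with some other recipient — fact (7) has Priya there. Refuted.
(ii): focus "in the courtyard". Looking for Victor as agent and the memo as thing and Bruno as recipient with some other setting — fact (1) has in the foyer there. Refuted.

7, 1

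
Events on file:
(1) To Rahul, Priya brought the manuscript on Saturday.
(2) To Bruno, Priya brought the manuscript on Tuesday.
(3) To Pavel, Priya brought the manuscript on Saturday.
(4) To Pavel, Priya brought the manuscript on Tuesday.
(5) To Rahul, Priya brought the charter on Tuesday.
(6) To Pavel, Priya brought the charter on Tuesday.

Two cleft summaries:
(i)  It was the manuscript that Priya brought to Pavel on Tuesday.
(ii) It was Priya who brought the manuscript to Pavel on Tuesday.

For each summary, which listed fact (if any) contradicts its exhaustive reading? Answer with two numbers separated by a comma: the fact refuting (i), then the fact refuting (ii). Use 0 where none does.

Summary (i) focuses "the manuscript" (the thing); background same agent, recipient, setting (Priya / Pavel / on Tuesday). Fact (6) matches that background with thing = the charter — refutes (i).
Summary (ii) focuses "Priya" (the agent); background same thing, recipient, setting (the manuscript / Pavel / on Tuesday). No fact matches that background with a different agent, so 0.

6, 0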